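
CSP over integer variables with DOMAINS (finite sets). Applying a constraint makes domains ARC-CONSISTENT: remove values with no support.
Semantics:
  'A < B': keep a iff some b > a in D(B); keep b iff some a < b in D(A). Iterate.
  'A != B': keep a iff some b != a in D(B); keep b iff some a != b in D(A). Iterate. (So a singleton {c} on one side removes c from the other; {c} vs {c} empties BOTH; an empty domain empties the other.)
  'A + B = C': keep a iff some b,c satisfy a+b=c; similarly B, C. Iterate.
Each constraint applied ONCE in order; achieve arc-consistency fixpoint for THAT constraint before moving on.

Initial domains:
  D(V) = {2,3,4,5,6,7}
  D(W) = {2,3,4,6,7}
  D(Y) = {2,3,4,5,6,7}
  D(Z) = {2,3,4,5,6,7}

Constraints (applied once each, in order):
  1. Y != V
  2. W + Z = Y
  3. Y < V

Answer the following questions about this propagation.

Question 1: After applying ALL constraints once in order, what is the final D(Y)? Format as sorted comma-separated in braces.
Answer: {4,5,6}

Derivation:
Constraint 1 (Y != V) on D(Y)={2,3,4,5,6,7} D(V)={2,3,4,5,6,7}: no change
Constraint 2 (W + Z = Y) on D(W)={2,3,4,6,7} D(Z)={2,3,4,5,6,7} D(Y)={2,3,4,5,6,7}: W {2,3,4,6,7}->{2,3,4}; Z {2,3,4,5,6,7}->{2,3,4,5}; Y {2,3,4,5,6,7}->{4,5,6,7}
Constraint 3 (Y < V) on D(Y)={4,5,6,7} D(V)={2,3,4,5,6,7}: Y {4,5,6,7}->{4,5,6}; V {2,3,4,5,6,7}->{5,6,7}
So after all 3 constraints: D(Y) = {4,5,6}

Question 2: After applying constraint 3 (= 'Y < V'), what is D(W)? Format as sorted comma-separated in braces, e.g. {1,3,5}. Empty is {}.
Answer: {2,3,4}

Derivation:
Constraint 1 (Y != V) on D(Y)={2,3,4,5,6,7} D(V)={2,3,4,5,6,7}: no change
Constraint 2 (W + Z = Y) on D(W)={2,3,4,6,7} D(Z)={2,3,4,5,6,7} D(Y)={2,3,4,5,6,7}: W {2,3,4,6,7}->{2,3,4}; Z {2,3,4,5,6,7}->{2,3,4,5}; Y {2,3,4,5,6,7}->{4,5,6,7}
Constraint 3 (Y < V) on D(Y)={4,5,6,7} D(V)={2,3,4,5,6,7}: Y {4,5,6,7}->{4,5,6}; V {2,3,4,5,6,7}->{5,6,7}
So after constraint 3: D(W) = {2,3,4}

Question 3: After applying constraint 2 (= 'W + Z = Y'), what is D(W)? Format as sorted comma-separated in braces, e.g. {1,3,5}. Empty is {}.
Constraint 1 (Y != V) on D(Y)={2,3,4,5,6,7} D(V)={2,3,4,5,6,7}: no change
Constraint 2 (W + Z = Y) on D(W)={2,3,4,6,7} D(Z)={2,3,4,5,6,7} D(Y)={2,3,4,5,6,7}: W {2,3,4,6,7}->{2,3,4}; Z {2,3,4,5,6,7}->{2,3,4,5}; Y {2,3,4,5,6,7}->{4,5,6,7}
So after constraint 2: D(W) = {2,3,4}

Answer: {2,3,4}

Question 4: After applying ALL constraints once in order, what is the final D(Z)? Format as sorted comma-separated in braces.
Constraint 1 (Y != V) on D(Y)={2,3,4,5,6,7} D(V)={2,3,4,5,6,7}: no change
Constraint 2 (W + Z = Y) on D(W)={2,3,4,6,7} D(Z)={2,3,4,5,6,7} D(Y)={2,3,4,5,6,7}: W {2,3,4,6,7}->{2,3,4}; Z {2,3,4,5,6,7}->{2,3,4,5}; Y {2,3,4,5,6,7}->{4,5,6,7}
Constraint 3 (Y < V) on D(Y)={4,5,6,7} D(V)={2,3,4,5,6,7}: Y {4,5,6,7}->{4,5,6}; V {2,3,4,5,6,7}->{5,6,7}
So after all 3 constraints: D(Z) = {2,3,4,5}

Answer: {2,3,4,5}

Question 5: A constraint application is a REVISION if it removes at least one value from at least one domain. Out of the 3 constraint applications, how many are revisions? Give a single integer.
Answer: 2

Derivation:
Constraint 1 (Y != V) on D(Y)={2,3,4,5,6,7} D(V)={2,3,4,5,6,7}: no change => not a revision
Constraint 2 (W + Z = Y) on D(W)={2,3,4,6,7} D(Z)={2,3,4,5,6,7} D(Y)={2,3,4,5,6,7}: W {2,3,4,6,7}->{2,3,4}; Z {2,3,4,5,6,7}->{2,3,4,5}; Y {2,3,4,5,6,7}->{4,5,6,7} => REVISION
Constraint 3 (Y < V) on D(Y)={4,5,6,7} D(V)={2,3,4,5,6,7}: Y {4,5,6,7}->{4,5,6}; V {2,3,4,5,6,7}->{5,6,7} => REVISION
Total revisions = 2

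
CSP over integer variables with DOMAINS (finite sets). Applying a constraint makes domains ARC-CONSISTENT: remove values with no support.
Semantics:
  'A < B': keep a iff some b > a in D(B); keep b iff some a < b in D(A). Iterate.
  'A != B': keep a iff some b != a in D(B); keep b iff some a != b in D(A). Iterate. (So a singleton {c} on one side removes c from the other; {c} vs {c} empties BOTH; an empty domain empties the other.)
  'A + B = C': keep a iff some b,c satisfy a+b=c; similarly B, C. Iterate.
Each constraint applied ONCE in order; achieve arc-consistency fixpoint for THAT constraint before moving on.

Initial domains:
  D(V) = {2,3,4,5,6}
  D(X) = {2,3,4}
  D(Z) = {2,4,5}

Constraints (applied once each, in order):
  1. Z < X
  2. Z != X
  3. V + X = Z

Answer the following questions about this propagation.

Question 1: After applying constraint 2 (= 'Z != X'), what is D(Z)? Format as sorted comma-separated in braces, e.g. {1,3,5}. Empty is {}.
Constraint 1 (Z < X) on D(Z)={2,4,5} D(X)={2,3,4}: Z {2,4,5}->{2}; X {2,3,4}->{3,4}
Constraint 2 (Z != X) on D(Z)={2} D(X)={3,4}: no change
So after constraint 2: D(Z) = {2}

Answer: {2}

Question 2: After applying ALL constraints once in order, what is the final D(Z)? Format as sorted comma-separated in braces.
Answer: {}

Derivation:
Constraint 1 (Z < X) on D(Z)={2,4,5} D(X)={2,3,4}: Z {2,4,5}->{2}; X {2,3,4}->{3,4}
Constraint 2 (Z != X) on D(Z)={2} D(X)={3,4}: no change
Constraint 3 (V + X = Z) on D(V)={2,3,4,5,6} D(X)={3,4} D(Z)={2}: V {2,3,4,5,6}->{}; X {3,4}->{}; Z {2}->{}
So after all 3 constraints: D(Z) = {}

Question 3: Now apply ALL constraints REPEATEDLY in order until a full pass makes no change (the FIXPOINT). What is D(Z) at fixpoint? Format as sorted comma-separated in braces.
pass 0 (initial): D(Z)={2,4,5}
pass 1: V {2,3,4,5,6}->{}; X {2,3,4}->{}; Z {2,4,5}->{}
pass 2: no change
Fixpoint after 2 passes: D(Z) = {}

Answer: {}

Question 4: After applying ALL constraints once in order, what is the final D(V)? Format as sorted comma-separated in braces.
Answer: {}

Derivation:
Constraint 1 (Z < X) on D(Z)={2,4,5} D(X)={2,3,4}: Z {2,4,5}->{2}; X {2,3,4}->{3,4}
Constraint 2 (Z != X) on D(Z)={2} D(X)={3,4}: no change
Constraint 3 (V + X = Z) on D(V)={2,3,4,5,6} D(X)={3,4} D(Z)={2}: V {2,3,4,5,6}->{}; X {3,4}->{}; Z {2}->{}
So after all 3 constraints: D(V) = {}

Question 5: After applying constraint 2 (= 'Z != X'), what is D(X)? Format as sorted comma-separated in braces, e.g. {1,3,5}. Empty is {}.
Answer: {3,4}

Derivation:
Constraint 1 (Z < X) on D(Z)={2,4,5} D(X)={2,3,4}: Z {2,4,5}->{2}; X {2,3,4}->{3,4}
Constraint 2 (Z != X) on D(Z)={2} D(X)={3,4}: no change
So after constraint 2: D(X) = {3,4}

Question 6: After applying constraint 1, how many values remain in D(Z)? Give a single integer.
Answer: 1

Derivation:
Constraint 1 (Z < X) on D(Z)={2,4,5} D(X)={2,3,4}: Z {2,4,5}->{2}; X {2,3,4}->{3,4}
So after constraint 1: D(Z)={2}, size = 1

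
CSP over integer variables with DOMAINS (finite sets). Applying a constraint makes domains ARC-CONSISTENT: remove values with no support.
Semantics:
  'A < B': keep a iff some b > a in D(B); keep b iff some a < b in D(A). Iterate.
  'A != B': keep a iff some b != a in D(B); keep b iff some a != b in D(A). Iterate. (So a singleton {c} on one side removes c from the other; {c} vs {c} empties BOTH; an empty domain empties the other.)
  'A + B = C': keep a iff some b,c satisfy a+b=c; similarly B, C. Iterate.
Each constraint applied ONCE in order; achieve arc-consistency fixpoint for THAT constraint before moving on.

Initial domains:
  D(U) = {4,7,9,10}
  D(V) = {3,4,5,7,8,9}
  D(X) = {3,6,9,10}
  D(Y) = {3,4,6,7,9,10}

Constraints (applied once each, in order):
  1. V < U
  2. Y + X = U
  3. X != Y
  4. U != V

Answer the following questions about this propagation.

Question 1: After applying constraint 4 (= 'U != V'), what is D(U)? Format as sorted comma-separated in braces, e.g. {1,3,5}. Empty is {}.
Constraint 1 (V < U) on D(V)={3,4,5,7,8,9} D(U)={4,7,9,10}: no change
Constraint 2 (Y + X = U) on D(Y)={3,4,6,7,9,10} D(X)={3,6,9,10} D(U)={4,7,9,10}: Y {3,4,6,7,9,10}->{3,4,6,7}; X {3,6,9,10}->{3,6}; U {4,7,9,10}->{7,9,10}
Constraint 3 (X != Y) on D(X)={3,6} D(Y)={3,4,6,7}: no change
Constraint 4 (U != V) on D(U)={7,9,10} D(V)={3,4,5,7,8,9}: no change
So after constraint 4: D(U) = {7,9,10}

Answer: {7,9,10}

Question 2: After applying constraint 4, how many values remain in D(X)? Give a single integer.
Answer: 2

Derivation:
Constraint 1 (V < U) on D(V)={3,4,5,7,8,9} D(U)={4,7,9,10}: no change
Constraint 2 (Y + X = U) on D(Y)={3,4,6,7,9,10} D(X)={3,6,9,10} D(U)={4,7,9,10}: Y {3,4,6,7,9,10}->{3,4,6,7}; X {3,6,9,10}->{3,6}; U {4,7,9,10}->{7,9,10}
Constraint 3 (X != Y) on D(X)={3,6} D(Y)={3,4,6,7}: no change
Constraint 4 (U != V) on D(U)={7,9,10} D(V)={3,4,5,7,8,9}: no change
So after constraint 4: D(X)={3,6}, size = 2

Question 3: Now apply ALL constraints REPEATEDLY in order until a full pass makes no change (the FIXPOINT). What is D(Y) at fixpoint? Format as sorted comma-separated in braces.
pass 0 (initial): D(Y)={3,4,6,7,9,10}
pass 1: U {4,7,9,10}->{7,9,10}; X {3,6,9,10}->{3,6}; Y {3,4,6,7,9,10}->{3,4,6,7}
pass 2: no change
Fixpoint after 2 passes: D(Y) = {3,4,6,7}

Answer: {3,4,6,7}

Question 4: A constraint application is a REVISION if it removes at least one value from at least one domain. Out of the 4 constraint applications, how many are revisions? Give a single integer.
Answer: 1

Derivation:
Constraint 1 (V < U) on D(V)={3,4,5,7,8,9} D(U)={4,7,9,10}: no change => not a revision
Constraint 2 (Y + X = U) on D(Y)={3,4,6,7,9,10} D(X)={3,6,9,10} D(U)={4,7,9,10}: Y {3,4,6,7,9,10}->{3,4,6,7}; X {3,6,9,10}->{3,6}; U {4,7,9,10}->{7,9,10} => REVISION
Constraint 3 (X != Y) on D(X)={3,6} D(Y)={3,4,6,7}: no change => not a revision
Constraint 4 (U != V) on D(U)={7,9,10} D(V)={3,4,5,7,8,9}: no change => not a revision
Total revisions = 1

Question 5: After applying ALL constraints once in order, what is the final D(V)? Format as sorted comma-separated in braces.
Constraint 1 (V < U) on D(V)={3,4,5,7,8,9} D(U)={4,7,9,10}: no change
Constraint 2 (Y + X = U) on D(Y)={3,4,6,7,9,10} D(X)={3,6,9,10} D(U)={4,7,9,10}: Y {3,4,6,7,9,10}->{3,4,6,7}; X {3,6,9,10}->{3,6}; U {4,7,9,10}->{7,9,10}
Constraint 3 (X != Y) on D(X)={3,6} D(Y)={3,4,6,7}: no change
Constraint 4 (U != V) on D(U)={7,9,10} D(V)={3,4,5,7,8,9}: no change
So after all 4 constraints: D(V) = {3,4,5,7,8,9}

Answer: {3,4,5,7,8,9}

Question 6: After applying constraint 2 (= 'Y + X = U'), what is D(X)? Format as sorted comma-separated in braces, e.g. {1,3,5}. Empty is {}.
Answer: {3,6}

Derivation:
Constraint 1 (V < U) on D(V)={3,4,5,7,8,9} D(U)={4,7,9,10}: no change
Constraint 2 (Y + X = U) on D(Y)={3,4,6,7,9,10} D(X)={3,6,9,10} D(U)={4,7,9,10}: Y {3,4,6,7,9,10}->{3,4,6,7}; X {3,6,9,10}->{3,6}; U {4,7,9,10}->{7,9,10}
So after constraint 2: D(X) = {3,6}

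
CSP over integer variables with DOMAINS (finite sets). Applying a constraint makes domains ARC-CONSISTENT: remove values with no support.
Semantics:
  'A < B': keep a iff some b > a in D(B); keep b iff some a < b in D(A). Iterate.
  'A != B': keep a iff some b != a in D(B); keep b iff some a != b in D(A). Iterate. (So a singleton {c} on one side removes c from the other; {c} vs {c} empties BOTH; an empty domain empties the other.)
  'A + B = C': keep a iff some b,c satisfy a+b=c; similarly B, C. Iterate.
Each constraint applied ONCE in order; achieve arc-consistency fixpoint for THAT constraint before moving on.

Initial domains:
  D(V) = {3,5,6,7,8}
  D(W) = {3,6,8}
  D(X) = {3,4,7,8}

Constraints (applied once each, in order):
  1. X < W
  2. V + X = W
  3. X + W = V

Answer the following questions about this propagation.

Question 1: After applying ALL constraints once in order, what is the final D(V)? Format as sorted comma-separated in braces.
Constraint 1 (X < W) on D(X)={3,4,7,8} D(W)={3,6,8}: X {3,4,7,8}->{3,4,7}; W {3,6,8}->{6,8}
Constraint 2 (V + X = W) on D(V)={3,5,6,7,8} D(X)={3,4,7} D(W)={6,8}: V {3,5,6,7,8}->{3,5}; X {3,4,7}->{3}
Constraint 3 (X + W = V) on D(X)={3} D(W)={6,8} D(V)={3,5}: X {3}->{}; W {6,8}->{}; V {3,5}->{}
So after all 3 constraints: D(V) = {}

Answer: {}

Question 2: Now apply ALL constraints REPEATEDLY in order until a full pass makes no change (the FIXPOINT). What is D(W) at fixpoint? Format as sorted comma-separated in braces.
pass 0 (initial): D(W)={3,6,8}
pass 1: V {3,5,6,7,8}->{}; W {3,6,8}->{}; X {3,4,7,8}->{}
pass 2: no change
Fixpoint after 2 passes: D(W) = {}

Answer: {}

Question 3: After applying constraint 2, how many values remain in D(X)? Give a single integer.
Constraint 1 (X < W) on D(X)={3,4,7,8} D(W)={3,6,8}: X {3,4,7,8}->{3,4,7}; W {3,6,8}->{6,8}
Constraint 2 (V + X = W) on D(V)={3,5,6,7,8} D(X)={3,4,7} D(W)={6,8}: V {3,5,6,7,8}->{3,5}; X {3,4,7}->{3}
So after constraint 2: D(X)={3}, size = 1

Answer: 1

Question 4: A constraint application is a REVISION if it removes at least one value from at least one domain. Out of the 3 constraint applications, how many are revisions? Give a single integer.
Answer: 3

Derivation:
Constraint 1 (X < W) on D(X)={3,4,7,8} D(W)={3,6,8}: X {3,4,7,8}->{3,4,7}; W {3,6,8}->{6,8} => REVISION
Constraint 2 (V + X = W) on D(V)={3,5,6,7,8} D(X)={3,4,7} D(W)={6,8}: V {3,5,6,7,8}->{3,5}; X {3,4,7}->{3} => REVISION
Constraint 3 (X + W = V) on D(X)={3} D(W)={6,8} D(V)={3,5}: X {3}->{}; W {6,8}->{}; V {3,5}->{} => REVISION
Total revisions = 3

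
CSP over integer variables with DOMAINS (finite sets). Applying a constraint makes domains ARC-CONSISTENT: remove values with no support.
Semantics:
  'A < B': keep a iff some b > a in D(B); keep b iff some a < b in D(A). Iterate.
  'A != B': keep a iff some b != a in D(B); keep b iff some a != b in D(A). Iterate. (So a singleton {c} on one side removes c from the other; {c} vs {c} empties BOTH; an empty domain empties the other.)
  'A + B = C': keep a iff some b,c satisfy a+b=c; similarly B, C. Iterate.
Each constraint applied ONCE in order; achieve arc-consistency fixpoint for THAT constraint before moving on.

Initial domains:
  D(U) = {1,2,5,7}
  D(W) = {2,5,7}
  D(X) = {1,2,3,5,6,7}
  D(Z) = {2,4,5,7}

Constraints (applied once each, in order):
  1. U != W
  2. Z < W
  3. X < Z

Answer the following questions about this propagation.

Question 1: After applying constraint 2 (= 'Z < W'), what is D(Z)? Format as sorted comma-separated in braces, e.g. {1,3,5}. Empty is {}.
Constraint 1 (U != W) on D(U)={1,2,5,7} D(W)={2,5,7}: no change
Constraint 2 (Z < W) on D(Z)={2,4,5,7} D(W)={2,5,7}: Z {2,4,5,7}->{2,4,5}; W {2,5,7}->{5,7}
So after constraint 2: D(Z) = {2,4,5}

Answer: {2,4,5}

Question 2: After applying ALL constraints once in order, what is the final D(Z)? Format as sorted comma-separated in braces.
Constraint 1 (U != W) on D(U)={1,2,5,7} D(W)={2,5,7}: no change
Constraint 2 (Z < W) on D(Z)={2,4,5,7} D(W)={2,5,7}: Z {2,4,5,7}->{2,4,5}; W {2,5,7}->{5,7}
Constraint 3 (X < Z) on D(X)={1,2,3,5,6,7} D(Z)={2,4,5}: X {1,2,3,5,6,7}->{1,2,3}
So after all 3 constraints: D(Z) = {2,4,5}

Answer: {2,4,5}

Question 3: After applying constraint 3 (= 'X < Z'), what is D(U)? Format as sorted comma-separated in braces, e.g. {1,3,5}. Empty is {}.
Constraint 1 (U != W) on D(U)={1,2,5,7} D(W)={2,5,7}: no change
Constraint 2 (Z < W) on D(Z)={2,4,5,7} D(W)={2,5,7}: Z {2,4,5,7}->{2,4,5}; W {2,5,7}->{5,7}
Constraint 3 (X < Z) on D(X)={1,2,3,5,6,7} D(Z)={2,4,5}: X {1,2,3,5,6,7}->{1,2,3}
So after constraint 3: D(U) = {1,2,5,7}

Answer: {1,2,5,7}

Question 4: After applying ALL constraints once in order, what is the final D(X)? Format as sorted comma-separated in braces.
Constraint 1 (U != W) on D(U)={1,2,5,7} D(W)={2,5,7}: no change
Constraint 2 (Z < W) on D(Z)={2,4,5,7} D(W)={2,5,7}: Z {2,4,5,7}->{2,4,5}; W {2,5,7}->{5,7}
Constraint 3 (X < Z) on D(X)={1,2,3,5,6,7} D(Z)={2,4,5}: X {1,2,3,5,6,7}->{1,2,3}
So after all 3 constraints: D(X) = {1,2,3}

Answer: {1,2,3}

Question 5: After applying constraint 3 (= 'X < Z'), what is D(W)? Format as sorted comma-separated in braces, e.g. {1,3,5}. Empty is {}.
Answer: {5,7}

Derivation:
Constraint 1 (U != W) on D(U)={1,2,5,7} D(W)={2,5,7}: no change
Constraint 2 (Z < W) on D(Z)={2,4,5,7} D(W)={2,5,7}: Z {2,4,5,7}->{2,4,5}; W {2,5,7}->{5,7}
Constraint 3 (X < Z) on D(X)={1,2,3,5,6,7} D(Z)={2,4,5}: X {1,2,3,5,6,7}->{1,2,3}
So after constraint 3: D(W) = {5,7}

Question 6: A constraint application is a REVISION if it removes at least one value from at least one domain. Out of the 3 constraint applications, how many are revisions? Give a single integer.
Constraint 1 (U != W) on D(U)={1,2,5,7} D(W)={2,5,7}: no change => not a revision
Constraint 2 (Z < W) on D(Z)={2,4,5,7} D(W)={2,5,7}: Z {2,4,5,7}->{2,4,5}; W {2,5,7}->{5,7} => REVISION
Constraint 3 (X < Z) on D(X)={1,2,3,5,6,7} D(Z)={2,4,5}: X {1,2,3,5,6,7}->{1,2,3} => REVISION
Total revisions = 2

Answer: 2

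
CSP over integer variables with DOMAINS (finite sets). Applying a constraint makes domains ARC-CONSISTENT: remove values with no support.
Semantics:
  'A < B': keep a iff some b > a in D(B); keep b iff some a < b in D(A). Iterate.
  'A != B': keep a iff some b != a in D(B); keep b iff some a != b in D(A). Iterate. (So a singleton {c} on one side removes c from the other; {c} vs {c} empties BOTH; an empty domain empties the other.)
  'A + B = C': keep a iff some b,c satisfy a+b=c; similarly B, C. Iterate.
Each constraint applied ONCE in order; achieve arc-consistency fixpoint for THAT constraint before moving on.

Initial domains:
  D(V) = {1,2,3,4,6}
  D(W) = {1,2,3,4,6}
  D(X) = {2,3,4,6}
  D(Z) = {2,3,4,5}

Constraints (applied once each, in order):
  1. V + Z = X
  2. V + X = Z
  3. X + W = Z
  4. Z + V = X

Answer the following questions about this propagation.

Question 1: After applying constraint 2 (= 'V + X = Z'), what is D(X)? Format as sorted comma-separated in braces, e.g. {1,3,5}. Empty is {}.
Constraint 1 (V + Z = X) on D(V)={1,2,3,4,6} D(Z)={2,3,4,5} D(X)={2,3,4,6}: V {1,2,3,4,6}->{1,2,3,4}; X {2,3,4,6}->{3,4,6}
Constraint 2 (V + X = Z) on D(V)={1,2,3,4} D(X)={3,4,6} D(Z)={2,3,4,5}: V {1,2,3,4}->{1,2}; X {3,4,6}->{3,4}; Z {2,3,4,5}->{4,5}
So after constraint 2: D(X) = {3,4}

Answer: {3,4}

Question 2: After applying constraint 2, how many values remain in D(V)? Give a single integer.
Constraint 1 (V + Z = X) on D(V)={1,2,3,4,6} D(Z)={2,3,4,5} D(X)={2,3,4,6}: V {1,2,3,4,6}->{1,2,3,4}; X {2,3,4,6}->{3,4,6}
Constraint 2 (V + X = Z) on D(V)={1,2,3,4} D(X)={3,4,6} D(Z)={2,3,4,5}: V {1,2,3,4}->{1,2}; X {3,4,6}->{3,4}; Z {2,3,4,5}->{4,5}
So after constraint 2: D(V)={1,2}, size = 2

Answer: 2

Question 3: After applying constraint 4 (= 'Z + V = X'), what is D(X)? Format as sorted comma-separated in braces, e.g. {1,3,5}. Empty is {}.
Answer: {}

Derivation:
Constraint 1 (V + Z = X) on D(V)={1,2,3,4,6} D(Z)={2,3,4,5} D(X)={2,3,4,6}: V {1,2,3,4,6}->{1,2,3,4}; X {2,3,4,6}->{3,4,6}
Constraint 2 (V + X = Z) on D(V)={1,2,3,4} D(X)={3,4,6} D(Z)={2,3,4,5}: V {1,2,3,4}->{1,2}; X {3,4,6}->{3,4}; Z {2,3,4,5}->{4,5}
Constraint 3 (X + W = Z) on D(X)={3,4} D(W)={1,2,3,4,6} D(Z)={4,5}: W {1,2,3,4,6}->{1,2}
Constraint 4 (Z + V = X) on D(Z)={4,5} D(V)={1,2} D(X)={3,4}: Z {4,5}->{}; V {1,2}->{}; X {3,4}->{}
So after constraint 4: D(X) = {}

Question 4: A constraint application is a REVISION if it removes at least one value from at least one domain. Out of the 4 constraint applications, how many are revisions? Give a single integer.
Constraint 1 (V + Z = X) on D(V)={1,2,3,4,6} D(Z)={2,3,4,5} D(X)={2,3,4,6}: V {1,2,3,4,6}->{1,2,3,4}; X {2,3,4,6}->{3,4,6} => REVISION
Constraint 2 (V + X = Z) on D(V)={1,2,3,4} D(X)={3,4,6} D(Z)={2,3,4,5}: V {1,2,3,4}->{1,2}; X {3,4,6}->{3,4}; Z {2,3,4,5}->{4,5} => REVISION
Constraint 3 (X + W = Z) on D(X)={3,4} D(W)={1,2,3,4,6} D(Z)={4,5}: W {1,2,3,4,6}->{1,2} => REVISION
Constraint 4 (Z + V = X) on D(Z)={4,5} D(V)={1,2} D(X)={3,4}: Z {4,5}->{}; V {1,2}->{}; X {3,4}->{} => REVISION
Total revisions = 4

Answer: 4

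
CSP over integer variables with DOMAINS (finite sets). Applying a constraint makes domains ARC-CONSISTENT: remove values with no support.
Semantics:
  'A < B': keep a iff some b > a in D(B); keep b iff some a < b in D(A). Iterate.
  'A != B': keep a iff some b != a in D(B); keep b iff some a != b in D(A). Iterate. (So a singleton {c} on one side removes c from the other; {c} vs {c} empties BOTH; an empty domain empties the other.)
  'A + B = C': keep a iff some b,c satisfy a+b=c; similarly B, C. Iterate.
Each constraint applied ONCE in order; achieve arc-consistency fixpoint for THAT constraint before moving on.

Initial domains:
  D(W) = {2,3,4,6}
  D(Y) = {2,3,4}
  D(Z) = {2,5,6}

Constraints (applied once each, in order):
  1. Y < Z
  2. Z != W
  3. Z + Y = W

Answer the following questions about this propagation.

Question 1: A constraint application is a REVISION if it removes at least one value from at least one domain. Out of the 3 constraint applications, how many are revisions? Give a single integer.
Answer: 2

Derivation:
Constraint 1 (Y < Z) on D(Y)={2,3,4} D(Z)={2,5,6}: Z {2,5,6}->{5,6} => REVISION
Constraint 2 (Z != W) on D(Z)={5,6} D(W)={2,3,4,6}: no change => not a revision
Constraint 3 (Z + Y = W) on D(Z)={5,6} D(Y)={2,3,4} D(W)={2,3,4,6}: Z {5,6}->{}; Y {2,3,4}->{}; W {2,3,4,6}->{} => REVISION
Total revisions = 2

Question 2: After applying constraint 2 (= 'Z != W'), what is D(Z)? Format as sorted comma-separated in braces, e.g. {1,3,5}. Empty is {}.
Constraint 1 (Y < Z) on D(Y)={2,3,4} D(Z)={2,5,6}: Z {2,5,6}->{5,6}
Constraint 2 (Z != W) on D(Z)={5,6} D(W)={2,3,4,6}: no change
So after constraint 2: D(Z) = {5,6}

Answer: {5,6}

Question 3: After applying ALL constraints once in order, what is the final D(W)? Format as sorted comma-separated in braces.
Constraint 1 (Y < Z) on D(Y)={2,3,4} D(Z)={2,5,6}: Z {2,5,6}->{5,6}
Constraint 2 (Z != W) on D(Z)={5,6} D(W)={2,3,4,6}: no change
Constraint 3 (Z + Y = W) on D(Z)={5,6} D(Y)={2,3,4} D(W)={2,3,4,6}: Z {5,6}->{}; Y {2,3,4}->{}; W {2,3,4,6}->{}
So after all 3 constraints: D(W) = {}

Answer: {}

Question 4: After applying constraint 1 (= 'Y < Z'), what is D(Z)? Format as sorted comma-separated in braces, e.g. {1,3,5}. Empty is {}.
Constraint 1 (Y < Z) on D(Y)={2,3,4} D(Z)={2,5,6}: Z {2,5,6}->{5,6}
So after constraint 1: D(Z) = {5,6}

Answer: {5,6}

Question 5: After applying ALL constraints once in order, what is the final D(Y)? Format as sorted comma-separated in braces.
Answer: {}

Derivation:
Constraint 1 (Y < Z) on D(Y)={2,3,4} D(Z)={2,5,6}: Z {2,5,6}->{5,6}
Constraint 2 (Z != W) on D(Z)={5,6} D(W)={2,3,4,6}: no change
Constraint 3 (Z + Y = W) on D(Z)={5,6} D(Y)={2,3,4} D(W)={2,3,4,6}: Z {5,6}->{}; Y {2,3,4}->{}; W {2,3,4,6}->{}
So after all 3 constraints: D(Y) = {}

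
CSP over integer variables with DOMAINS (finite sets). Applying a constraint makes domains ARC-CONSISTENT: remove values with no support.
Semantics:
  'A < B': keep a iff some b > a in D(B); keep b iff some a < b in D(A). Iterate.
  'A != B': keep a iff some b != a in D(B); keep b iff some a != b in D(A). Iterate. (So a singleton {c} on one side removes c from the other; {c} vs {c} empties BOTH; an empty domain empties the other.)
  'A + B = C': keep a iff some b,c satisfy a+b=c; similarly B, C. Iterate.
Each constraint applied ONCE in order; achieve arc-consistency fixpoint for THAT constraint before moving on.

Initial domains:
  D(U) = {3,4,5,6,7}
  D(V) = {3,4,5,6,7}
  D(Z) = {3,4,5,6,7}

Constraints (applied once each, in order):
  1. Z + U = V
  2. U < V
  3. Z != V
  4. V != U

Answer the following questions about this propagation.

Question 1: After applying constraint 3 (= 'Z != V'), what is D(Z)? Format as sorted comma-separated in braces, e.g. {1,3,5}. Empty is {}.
Constraint 1 (Z + U = V) on D(Z)={3,4,5,6,7} D(U)={3,4,5,6,7} D(V)={3,4,5,6,7}: Z {3,4,5,6,7}->{3,4}; U {3,4,5,6,7}->{3,4}; V {3,4,5,6,7}->{6,7}
Constraint 2 (U < V) on D(U)={3,4} D(V)={6,7}: no change
Constraint 3 (Z != V) on D(Z)={3,4} D(V)={6,7}: no change
So after constraint 3: D(Z) = {3,4}

Answer: {3,4}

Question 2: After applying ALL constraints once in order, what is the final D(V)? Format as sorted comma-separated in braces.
Constraint 1 (Z + U = V) on D(Z)={3,4,5,6,7} D(U)={3,4,5,6,7} D(V)={3,4,5,6,7}: Z {3,4,5,6,7}->{3,4}; U {3,4,5,6,7}->{3,4}; V {3,4,5,6,7}->{6,7}
Constraint 2 (U < V) on D(U)={3,4} D(V)={6,7}: no change
Constraint 3 (Z != V) on D(Z)={3,4} D(V)={6,7}: no change
Constraint 4 (V != U) on D(V)={6,7} D(U)={3,4}: no change
So after all 4 constraints: D(V) = {6,7}

Answer: {6,7}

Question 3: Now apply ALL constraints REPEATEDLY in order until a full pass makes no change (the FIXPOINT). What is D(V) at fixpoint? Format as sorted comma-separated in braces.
pass 0 (initial): D(V)={3,4,5,6,7}
pass 1: U {3,4,5,6,7}->{3,4}; V {3,4,5,6,7}->{6,7}; Z {3,4,5,6,7}->{3,4}
pass 2: no change
Fixpoint after 2 passes: D(V) = {6,7}

Answer: {6,7}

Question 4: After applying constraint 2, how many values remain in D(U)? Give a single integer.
Constraint 1 (Z + U = V) on D(Z)={3,4,5,6,7} D(U)={3,4,5,6,7} D(V)={3,4,5,6,7}: Z {3,4,5,6,7}->{3,4}; U {3,4,5,6,7}->{3,4}; V {3,4,5,6,7}->{6,7}
Constraint 2 (U < V) on D(U)={3,4} D(V)={6,7}: no change
So after constraint 2: D(U)={3,4}, size = 2

Answer: 2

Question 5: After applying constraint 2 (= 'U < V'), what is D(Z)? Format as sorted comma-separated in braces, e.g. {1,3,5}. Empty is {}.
Answer: {3,4}

Derivation:
Constraint 1 (Z + U = V) on D(Z)={3,4,5,6,7} D(U)={3,4,5,6,7} D(V)={3,4,5,6,7}: Z {3,4,5,6,7}->{3,4}; U {3,4,5,6,7}->{3,4}; V {3,4,5,6,7}->{6,7}
Constraint 2 (U < V) on D(U)={3,4} D(V)={6,7}: no change
So after constraint 2: D(Z) = {3,4}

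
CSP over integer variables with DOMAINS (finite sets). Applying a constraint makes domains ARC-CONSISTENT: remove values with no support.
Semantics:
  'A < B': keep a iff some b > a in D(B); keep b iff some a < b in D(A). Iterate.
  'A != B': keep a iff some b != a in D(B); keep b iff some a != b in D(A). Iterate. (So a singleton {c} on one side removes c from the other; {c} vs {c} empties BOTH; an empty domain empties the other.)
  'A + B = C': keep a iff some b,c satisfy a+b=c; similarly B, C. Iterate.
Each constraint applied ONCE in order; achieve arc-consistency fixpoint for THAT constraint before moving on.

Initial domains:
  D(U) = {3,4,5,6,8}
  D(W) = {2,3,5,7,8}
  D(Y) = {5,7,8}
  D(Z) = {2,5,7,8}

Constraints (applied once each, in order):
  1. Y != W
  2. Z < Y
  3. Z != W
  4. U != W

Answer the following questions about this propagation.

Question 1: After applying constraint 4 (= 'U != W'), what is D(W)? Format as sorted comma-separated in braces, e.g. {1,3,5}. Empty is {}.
Constraint 1 (Y != W) on D(Y)={5,7,8} D(W)={2,3,5,7,8}: no change
Constraint 2 (Z < Y) on D(Z)={2,5,7,8} D(Y)={5,7,8}: Z {2,5,7,8}->{2,5,7}
Constraint 3 (Z != W) on D(Z)={2,5,7} D(W)={2,3,5,7,8}: no change
Constraint 4 (U != W) on D(U)={3,4,5,6,8} D(W)={2,3,5,7,8}: no change
So after constraint 4: D(W) = {2,3,5,7,8}

Answer: {2,3,5,7,8}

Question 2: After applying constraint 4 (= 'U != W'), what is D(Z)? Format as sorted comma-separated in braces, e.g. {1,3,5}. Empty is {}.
Constraint 1 (Y != W) on D(Y)={5,7,8} D(W)={2,3,5,7,8}: no change
Constraint 2 (Z < Y) on D(Z)={2,5,7,8} D(Y)={5,7,8}: Z {2,5,7,8}->{2,5,7}
Constraint 3 (Z != W) on D(Z)={2,5,7} D(W)={2,3,5,7,8}: no change
Constraint 4 (U != W) on D(U)={3,4,5,6,8} D(W)={2,3,5,7,8}: no change
So after constraint 4: D(Z) = {2,5,7}

Answer: {2,5,7}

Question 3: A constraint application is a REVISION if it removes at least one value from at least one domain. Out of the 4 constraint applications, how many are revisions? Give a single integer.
Answer: 1

Derivation:
Constraint 1 (Y != W) on D(Y)={5,7,8} D(W)={2,3,5,7,8}: no change => not a revision
Constraint 2 (Z < Y) on D(Z)={2,5,7,8} D(Y)={5,7,8}: Z {2,5,7,8}->{2,5,7} => REVISION
Constraint 3 (Z != W) on D(Z)={2,5,7} D(W)={2,3,5,7,8}: no change => not a revision
Constraint 4 (U != W) on D(U)={3,4,5,6,8} D(W)={2,3,5,7,8}: no change => not a revision
Total revisions = 1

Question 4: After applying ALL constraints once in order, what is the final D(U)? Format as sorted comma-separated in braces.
Constraint 1 (Y != W) on D(Y)={5,7,8} D(W)={2,3,5,7,8}: no change
Constraint 2 (Z < Y) on D(Z)={2,5,7,8} D(Y)={5,7,8}: Z {2,5,7,8}->{2,5,7}
Constraint 3 (Z != W) on D(Z)={2,5,7} D(W)={2,3,5,7,8}: no change
Constraint 4 (U != W) on D(U)={3,4,5,6,8} D(W)={2,3,5,7,8}: no change
So after all 4 constraints: D(U) = {3,4,5,6,8}

Answer: {3,4,5,6,8}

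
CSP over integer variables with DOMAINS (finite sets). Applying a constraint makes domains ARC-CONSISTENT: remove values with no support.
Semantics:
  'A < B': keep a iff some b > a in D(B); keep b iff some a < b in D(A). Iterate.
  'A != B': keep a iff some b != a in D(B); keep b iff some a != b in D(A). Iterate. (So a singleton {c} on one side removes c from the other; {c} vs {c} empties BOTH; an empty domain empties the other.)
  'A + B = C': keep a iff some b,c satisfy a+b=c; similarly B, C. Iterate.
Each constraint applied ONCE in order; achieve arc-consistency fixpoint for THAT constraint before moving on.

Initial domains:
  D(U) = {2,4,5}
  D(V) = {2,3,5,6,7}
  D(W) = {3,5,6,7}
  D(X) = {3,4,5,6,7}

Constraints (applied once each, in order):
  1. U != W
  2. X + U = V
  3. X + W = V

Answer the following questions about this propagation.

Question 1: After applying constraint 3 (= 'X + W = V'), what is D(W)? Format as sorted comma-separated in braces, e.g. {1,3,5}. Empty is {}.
Answer: {3}

Derivation:
Constraint 1 (U != W) on D(U)={2,4,5} D(W)={3,5,6,7}: no change
Constraint 2 (X + U = V) on D(X)={3,4,5,6,7} D(U)={2,4,5} D(V)={2,3,5,6,7}: X {3,4,5,6,7}->{3,4,5}; U {2,4,5}->{2,4}; V {2,3,5,6,7}->{5,6,7}
Constraint 3 (X + W = V) on D(X)={3,4,5} D(W)={3,5,6,7} D(V)={5,6,7}: X {3,4,5}->{3,4}; W {3,5,6,7}->{3}; V {5,6,7}->{6,7}
So after constraint 3: D(W) = {3}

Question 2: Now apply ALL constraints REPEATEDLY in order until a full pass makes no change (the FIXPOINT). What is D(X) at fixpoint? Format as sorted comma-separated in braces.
pass 0 (initial): D(X)={3,4,5,6,7}
pass 1: U {2,4,5}->{2,4}; V {2,3,5,6,7}->{6,7}; W {3,5,6,7}->{3}; X {3,4,5,6,7}->{3,4}
pass 2: no change
Fixpoint after 2 passes: D(X) = {3,4}

Answer: {3,4}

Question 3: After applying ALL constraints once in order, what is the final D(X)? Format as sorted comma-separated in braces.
Constraint 1 (U != W) on D(U)={2,4,5} D(W)={3,5,6,7}: no change
Constraint 2 (X + U = V) on D(X)={3,4,5,6,7} D(U)={2,4,5} D(V)={2,3,5,6,7}: X {3,4,5,6,7}->{3,4,5}; U {2,4,5}->{2,4}; V {2,3,5,6,7}->{5,6,7}
Constraint 3 (X + W = V) on D(X)={3,4,5} D(W)={3,5,6,7} D(V)={5,6,7}: X {3,4,5}->{3,4}; W {3,5,6,7}->{3}; V {5,6,7}->{6,7}
So after all 3 constraints: D(X) = {3,4}

Answer: {3,4}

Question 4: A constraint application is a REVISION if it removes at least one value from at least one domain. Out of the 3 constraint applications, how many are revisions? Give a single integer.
Answer: 2

Derivation:
Constraint 1 (U != W) on D(U)={2,4,5} D(W)={3,5,6,7}: no change => not a revision
Constraint 2 (X + U = V) on D(X)={3,4,5,6,7} D(U)={2,4,5} D(V)={2,3,5,6,7}: X {3,4,5,6,7}->{3,4,5}; U {2,4,5}->{2,4}; V {2,3,5,6,7}->{5,6,7} => REVISION
Constraint 3 (X + W = V) on D(X)={3,4,5} D(W)={3,5,6,7} D(V)={5,6,7}: X {3,4,5}->{3,4}; W {3,5,6,7}->{3}; V {5,6,7}->{6,7} => REVISION
Total revisions = 2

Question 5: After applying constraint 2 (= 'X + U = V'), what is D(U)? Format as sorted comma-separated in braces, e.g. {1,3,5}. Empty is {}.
Answer: {2,4}

Derivation:
Constraint 1 (U != W) on D(U)={2,4,5} D(W)={3,5,6,7}: no change
Constraint 2 (X + U = V) on D(X)={3,4,5,6,7} D(U)={2,4,5} D(V)={2,3,5,6,7}: X {3,4,5,6,7}->{3,4,5}; U {2,4,5}->{2,4}; V {2,3,5,6,7}->{5,6,7}
So after constraint 2: D(U) = {2,4}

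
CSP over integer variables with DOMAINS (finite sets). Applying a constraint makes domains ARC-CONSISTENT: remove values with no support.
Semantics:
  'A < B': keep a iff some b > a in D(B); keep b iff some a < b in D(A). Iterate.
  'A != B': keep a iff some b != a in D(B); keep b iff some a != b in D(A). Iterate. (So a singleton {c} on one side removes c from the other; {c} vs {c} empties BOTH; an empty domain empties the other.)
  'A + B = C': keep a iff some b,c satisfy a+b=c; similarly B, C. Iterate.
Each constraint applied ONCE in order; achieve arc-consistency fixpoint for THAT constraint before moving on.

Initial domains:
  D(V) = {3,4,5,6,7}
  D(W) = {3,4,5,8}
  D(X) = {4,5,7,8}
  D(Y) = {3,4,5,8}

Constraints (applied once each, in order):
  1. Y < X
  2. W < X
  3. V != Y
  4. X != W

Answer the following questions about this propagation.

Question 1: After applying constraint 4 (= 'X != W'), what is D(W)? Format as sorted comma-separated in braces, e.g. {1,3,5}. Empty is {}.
Answer: {3,4,5}

Derivation:
Constraint 1 (Y < X) on D(Y)={3,4,5,8} D(X)={4,5,7,8}: Y {3,4,5,8}->{3,4,5}
Constraint 2 (W < X) on D(W)={3,4,5,8} D(X)={4,5,7,8}: W {3,4,5,8}->{3,4,5}
Constraint 3 (V != Y) on D(V)={3,4,5,6,7} D(Y)={3,4,5}: no change
Constraint 4 (X != W) on D(X)={4,5,7,8} D(W)={3,4,5}: no change
So after constraint 4: D(W) = {3,4,5}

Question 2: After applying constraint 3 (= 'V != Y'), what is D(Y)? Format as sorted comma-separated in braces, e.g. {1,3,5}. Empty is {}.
Constraint 1 (Y < X) on D(Y)={3,4,5,8} D(X)={4,5,7,8}: Y {3,4,5,8}->{3,4,5}
Constraint 2 (W < X) on D(W)={3,4,5,8} D(X)={4,5,7,8}: W {3,4,5,8}->{3,4,5}
Constraint 3 (V != Y) on D(V)={3,4,5,6,7} D(Y)={3,4,5}: no change
So after constraint 3: D(Y) = {3,4,5}

Answer: {3,4,5}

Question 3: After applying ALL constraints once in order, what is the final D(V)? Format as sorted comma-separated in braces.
Answer: {3,4,5,6,7}

Derivation:
Constraint 1 (Y < X) on D(Y)={3,4,5,8} D(X)={4,5,7,8}: Y {3,4,5,8}->{3,4,5}
Constraint 2 (W < X) on D(W)={3,4,5,8} D(X)={4,5,7,8}: W {3,4,5,8}->{3,4,5}
Constraint 3 (V != Y) on D(V)={3,4,5,6,7} D(Y)={3,4,5}: no change
Constraint 4 (X != W) on D(X)={4,5,7,8} D(W)={3,4,5}: no change
So after all 4 constraints: D(V) = {3,4,5,6,7}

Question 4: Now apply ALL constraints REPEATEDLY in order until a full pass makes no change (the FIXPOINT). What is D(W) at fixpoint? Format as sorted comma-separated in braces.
pass 0 (initial): D(W)={3,4,5,8}
pass 1: W {3,4,5,8}->{3,4,5}; Y {3,4,5,8}->{3,4,5}
pass 2: no change
Fixpoint after 2 passes: D(W) = {3,4,5}

Answer: {3,4,5}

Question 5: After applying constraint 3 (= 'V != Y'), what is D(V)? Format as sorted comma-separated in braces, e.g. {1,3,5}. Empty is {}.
Constraint 1 (Y < X) on D(Y)={3,4,5,8} D(X)={4,5,7,8}: Y {3,4,5,8}->{3,4,5}
Constraint 2 (W < X) on D(W)={3,4,5,8} D(X)={4,5,7,8}: W {3,4,5,8}->{3,4,5}
Constraint 3 (V != Y) on D(V)={3,4,5,6,7} D(Y)={3,4,5}: no change
So after constraint 3: D(V) = {3,4,5,6,7}

Answer: {3,4,5,6,7}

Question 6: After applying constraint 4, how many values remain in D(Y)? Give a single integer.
Constraint 1 (Y < X) on D(Y)={3,4,5,8} D(X)={4,5,7,8}: Y {3,4,5,8}->{3,4,5}
Constraint 2 (W < X) on D(W)={3,4,5,8} D(X)={4,5,7,8}: W {3,4,5,8}->{3,4,5}
Constraint 3 (V != Y) on D(V)={3,4,5,6,7} D(Y)={3,4,5}: no change
Constraint 4 (X != W) on D(X)={4,5,7,8} D(W)={3,4,5}: no change
So after constraint 4: D(Y)={3,4,5}, size = 3

Answer: 3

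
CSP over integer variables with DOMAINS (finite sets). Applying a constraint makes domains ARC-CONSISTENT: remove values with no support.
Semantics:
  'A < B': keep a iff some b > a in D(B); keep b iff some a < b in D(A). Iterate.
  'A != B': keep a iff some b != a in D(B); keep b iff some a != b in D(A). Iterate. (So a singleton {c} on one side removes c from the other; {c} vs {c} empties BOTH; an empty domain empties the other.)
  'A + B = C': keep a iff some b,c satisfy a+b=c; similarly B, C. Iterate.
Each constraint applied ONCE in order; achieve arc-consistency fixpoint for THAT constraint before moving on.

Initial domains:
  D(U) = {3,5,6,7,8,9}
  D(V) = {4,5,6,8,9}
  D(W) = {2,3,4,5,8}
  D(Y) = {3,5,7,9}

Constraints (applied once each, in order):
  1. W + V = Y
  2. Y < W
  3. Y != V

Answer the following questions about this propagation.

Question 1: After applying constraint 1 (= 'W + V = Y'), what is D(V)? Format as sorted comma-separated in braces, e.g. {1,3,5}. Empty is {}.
Answer: {4,5,6}

Derivation:
Constraint 1 (W + V = Y) on D(W)={2,3,4,5,8} D(V)={4,5,6,8,9} D(Y)={3,5,7,9}: W {2,3,4,5,8}->{2,3,4,5}; V {4,5,6,8,9}->{4,5,6}; Y {3,5,7,9}->{7,9}
So after constraint 1: D(V) = {4,5,6}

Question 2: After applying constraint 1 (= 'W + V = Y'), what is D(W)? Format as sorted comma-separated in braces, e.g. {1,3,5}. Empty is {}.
Answer: {2,3,4,5}

Derivation:
Constraint 1 (W + V = Y) on D(W)={2,3,4,5,8} D(V)={4,5,6,8,9} D(Y)={3,5,7,9}: W {2,3,4,5,8}->{2,3,4,5}; V {4,5,6,8,9}->{4,5,6}; Y {3,5,7,9}->{7,9}
So after constraint 1: D(W) = {2,3,4,5}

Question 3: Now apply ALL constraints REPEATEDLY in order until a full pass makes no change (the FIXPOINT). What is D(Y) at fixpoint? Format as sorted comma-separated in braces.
Answer: {}

Derivation:
pass 0 (initial): D(Y)={3,5,7,9}
pass 1: V {4,5,6,8,9}->{}; W {2,3,4,5,8}->{}; Y {3,5,7,9}->{}
pass 2: no change
Fixpoint after 2 passes: D(Y) = {}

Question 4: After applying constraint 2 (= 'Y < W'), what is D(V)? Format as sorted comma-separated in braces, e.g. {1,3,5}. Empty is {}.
Constraint 1 (W + V = Y) on D(W)={2,3,4,5,8} D(V)={4,5,6,8,9} D(Y)={3,5,7,9}: W {2,3,4,5,8}->{2,3,4,5}; V {4,5,6,8,9}->{4,5,6}; Y {3,5,7,9}->{7,9}
Constraint 2 (Y < W) on D(Y)={7,9} D(W)={2,3,4,5}: Y {7,9}->{}; W {2,3,4,5}->{}
So after constraint 2: D(V) = {4,5,6}

Answer: {4,5,6}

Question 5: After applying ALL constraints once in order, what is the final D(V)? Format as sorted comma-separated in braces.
Constraint 1 (W + V = Y) on D(W)={2,3,4,5,8} D(V)={4,5,6,8,9} D(Y)={3,5,7,9}: W {2,3,4,5,8}->{2,3,4,5}; V {4,5,6,8,9}->{4,5,6}; Y {3,5,7,9}->{7,9}
Constraint 2 (Y < W) on D(Y)={7,9} D(W)={2,3,4,5}: Y {7,9}->{}; W {2,3,4,5}->{}
Constraint 3 (Y != V) on D(Y)={} D(V)={4,5,6}: V {4,5,6}->{}
So after all 3 constraints: D(V) = {}

Answer: {}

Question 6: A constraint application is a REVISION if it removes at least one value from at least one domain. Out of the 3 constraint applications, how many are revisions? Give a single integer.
Constraint 1 (W + V = Y) on D(W)={2,3,4,5,8} D(V)={4,5,6,8,9} D(Y)={3,5,7,9}: W {2,3,4,5,8}->{2,3,4,5}; V {4,5,6,8,9}->{4,5,6}; Y {3,5,7,9}->{7,9} => REVISION
Constraint 2 (Y < W) on D(Y)={7,9} D(W)={2,3,4,5}: Y {7,9}->{}; W {2,3,4,5}->{} => REVISION
Constraint 3 (Y != V) on D(Y)={} D(V)={4,5,6}: V {4,5,6}->{} => REVISION
Total revisions = 3

Answer: 3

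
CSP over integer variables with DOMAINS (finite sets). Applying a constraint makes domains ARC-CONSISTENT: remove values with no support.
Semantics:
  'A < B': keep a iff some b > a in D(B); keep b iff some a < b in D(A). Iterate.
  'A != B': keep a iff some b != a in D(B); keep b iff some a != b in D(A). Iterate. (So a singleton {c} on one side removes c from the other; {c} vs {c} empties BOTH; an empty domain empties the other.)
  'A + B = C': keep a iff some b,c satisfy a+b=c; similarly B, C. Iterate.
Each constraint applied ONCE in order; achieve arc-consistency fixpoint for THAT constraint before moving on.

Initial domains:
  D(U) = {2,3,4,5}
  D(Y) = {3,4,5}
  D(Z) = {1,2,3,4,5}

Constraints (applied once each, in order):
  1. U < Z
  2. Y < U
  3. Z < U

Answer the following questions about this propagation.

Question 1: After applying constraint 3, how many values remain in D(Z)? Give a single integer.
Constraint 1 (U < Z) on D(U)={2,3,4,5} D(Z)={1,2,3,4,5}: U {2,3,4,5}->{2,3,4}; Z {1,2,3,4,5}->{3,4,5}
Constraint 2 (Y < U) on D(Y)={3,4,5} D(U)={2,3,4}: Y {3,4,5}->{3}; U {2,3,4}->{4}
Constraint 3 (Z < U) on D(Z)={3,4,5} D(U)={4}: Z {3,4,5}->{3}
So after constraint 3: D(Z)={3}, size = 1

Answer: 1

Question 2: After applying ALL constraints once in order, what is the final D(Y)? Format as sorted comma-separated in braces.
Constraint 1 (U < Z) on D(U)={2,3,4,5} D(Z)={1,2,3,4,5}: U {2,3,4,5}->{2,3,4}; Z {1,2,3,4,5}->{3,4,5}
Constraint 2 (Y < U) on D(Y)={3,4,5} D(U)={2,3,4}: Y {3,4,5}->{3}; U {2,3,4}->{4}
Constraint 3 (Z < U) on D(Z)={3,4,5} D(U)={4}: Z {3,4,5}->{3}
So after all 3 constraints: D(Y) = {3}

Answer: {3}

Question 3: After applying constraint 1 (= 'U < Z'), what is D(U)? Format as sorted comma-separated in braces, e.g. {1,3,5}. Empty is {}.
Constraint 1 (U < Z) on D(U)={2,3,4,5} D(Z)={1,2,3,4,5}: U {2,3,4,5}->{2,3,4}; Z {1,2,3,4,5}->{3,4,5}
So after constraint 1: D(U) = {2,3,4}

Answer: {2,3,4}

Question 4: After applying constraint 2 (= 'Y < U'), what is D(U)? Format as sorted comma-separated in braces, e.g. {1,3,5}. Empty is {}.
Constraint 1 (U < Z) on D(U)={2,3,4,5} D(Z)={1,2,3,4,5}: U {2,3,4,5}->{2,3,4}; Z {1,2,3,4,5}->{3,4,5}
Constraint 2 (Y < U) on D(Y)={3,4,5} D(U)={2,3,4}: Y {3,4,5}->{3}; U {2,3,4}->{4}
So after constraint 2: D(U) = {4}

Answer: {4}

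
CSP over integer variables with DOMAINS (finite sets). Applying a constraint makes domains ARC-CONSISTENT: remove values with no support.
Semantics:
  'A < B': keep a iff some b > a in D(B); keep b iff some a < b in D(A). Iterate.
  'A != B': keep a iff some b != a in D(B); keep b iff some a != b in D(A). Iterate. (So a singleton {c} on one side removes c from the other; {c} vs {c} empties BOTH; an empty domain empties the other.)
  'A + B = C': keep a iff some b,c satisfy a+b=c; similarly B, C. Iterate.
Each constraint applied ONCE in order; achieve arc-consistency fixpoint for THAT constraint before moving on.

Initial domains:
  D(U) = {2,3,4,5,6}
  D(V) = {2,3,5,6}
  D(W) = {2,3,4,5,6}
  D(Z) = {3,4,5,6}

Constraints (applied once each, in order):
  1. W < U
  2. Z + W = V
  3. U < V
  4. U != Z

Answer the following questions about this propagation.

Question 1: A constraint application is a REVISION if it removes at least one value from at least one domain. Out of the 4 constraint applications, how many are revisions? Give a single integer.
Constraint 1 (W < U) on D(W)={2,3,4,5,6} D(U)={2,3,4,5,6}: W {2,3,4,5,6}->{2,3,4,5}; U {2,3,4,5,6}->{3,4,5,6} => REVISION
Constraint 2 (Z + W = V) on D(Z)={3,4,5,6} D(W)={2,3,4,5} D(V)={2,3,5,6}: Z {3,4,5,6}->{3,4}; W {2,3,4,5}->{2,3}; V {2,3,5,6}->{5,6} => REVISION
Constraint 3 (U < V) on D(U)={3,4,5,6} D(V)={5,6}: U {3,4,5,6}->{3,4,5} => REVISION
Constraint 4 (U != Z) on D(U)={3,4,5} D(Z)={3,4}: no change => not a revision
Total revisions = 3

Answer: 3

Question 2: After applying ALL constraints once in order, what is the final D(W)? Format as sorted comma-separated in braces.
Constraint 1 (W < U) on D(W)={2,3,4,5,6} D(U)={2,3,4,5,6}: W {2,3,4,5,6}->{2,3,4,5}; U {2,3,4,5,6}->{3,4,5,6}
Constraint 2 (Z + W = V) on D(Z)={3,4,5,6} D(W)={2,3,4,5} D(V)={2,3,5,6}: Z {3,4,5,6}->{3,4}; W {2,3,4,5}->{2,3}; V {2,3,5,6}->{5,6}
Constraint 3 (U < V) on D(U)={3,4,5,6} D(V)={5,6}: U {3,4,5,6}->{3,4,5}
Constraint 4 (U != Z) on D(U)={3,4,5} D(Z)={3,4}: no change
So after all 4 constraints: D(W) = {2,3}

Answer: {2,3}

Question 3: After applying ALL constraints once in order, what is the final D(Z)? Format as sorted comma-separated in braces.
Constraint 1 (W < U) on D(W)={2,3,4,5,6} D(U)={2,3,4,5,6}: W {2,3,4,5,6}->{2,3,4,5}; U {2,3,4,5,6}->{3,4,5,6}
Constraint 2 (Z + W = V) on D(Z)={3,4,5,6} D(W)={2,3,4,5} D(V)={2,3,5,6}: Z {3,4,5,6}->{3,4}; W {2,3,4,5}->{2,3}; V {2,3,5,6}->{5,6}
Constraint 3 (U < V) on D(U)={3,4,5,6} D(V)={5,6}: U {3,4,5,6}->{3,4,5}
Constraint 4 (U != Z) on D(U)={3,4,5} D(Z)={3,4}: no change
So after all 4 constraints: D(Z) = {3,4}

Answer: {3,4}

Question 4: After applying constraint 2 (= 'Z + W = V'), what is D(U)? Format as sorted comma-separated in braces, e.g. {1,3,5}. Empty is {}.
Answer: {3,4,5,6}

Derivation:
Constraint 1 (W < U) on D(W)={2,3,4,5,6} D(U)={2,3,4,5,6}: W {2,3,4,5,6}->{2,3,4,5}; U {2,3,4,5,6}->{3,4,5,6}
Constraint 2 (Z + W = V) on D(Z)={3,4,5,6} D(W)={2,3,4,5} D(V)={2,3,5,6}: Z {3,4,5,6}->{3,4}; W {2,3,4,5}->{2,3}; V {2,3,5,6}->{5,6}
So after constraint 2: D(U) = {3,4,5,6}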